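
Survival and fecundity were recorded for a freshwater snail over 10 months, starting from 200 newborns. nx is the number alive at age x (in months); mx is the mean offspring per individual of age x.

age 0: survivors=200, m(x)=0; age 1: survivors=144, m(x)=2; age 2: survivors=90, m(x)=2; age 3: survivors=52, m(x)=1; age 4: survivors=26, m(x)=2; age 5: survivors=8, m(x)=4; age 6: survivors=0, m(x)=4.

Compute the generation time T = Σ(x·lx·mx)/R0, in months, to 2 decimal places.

1.94

lx = nx/n0 = nx/200: 1, 0.72, 0.45, 0.26, 0.13, 0.04, 0
lx·mx: 0, 1.44, 0.9, 0.26, 0.26, 0.16, 0 → R0 = 3.02
x·lx·mx: 0, 1.44, 1.8, 0.78, 1.04, 0.8, 0 → Σ = 5.86
T = 5.86 / 3.02 = 1.940397… → 1.94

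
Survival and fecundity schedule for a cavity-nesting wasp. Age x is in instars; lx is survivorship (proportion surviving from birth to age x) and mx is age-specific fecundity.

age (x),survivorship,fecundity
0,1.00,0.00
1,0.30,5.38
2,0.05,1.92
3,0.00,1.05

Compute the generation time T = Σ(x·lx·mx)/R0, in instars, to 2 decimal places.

1.06

lx·mx: 0, 1.614, 0.096, 0 → R0 = 1.71
x·lx·mx: 0, 1.614, 0.192, 0 → Σ = 1.806
T = 1.806 / 1.71 = 1.05614… → 1.06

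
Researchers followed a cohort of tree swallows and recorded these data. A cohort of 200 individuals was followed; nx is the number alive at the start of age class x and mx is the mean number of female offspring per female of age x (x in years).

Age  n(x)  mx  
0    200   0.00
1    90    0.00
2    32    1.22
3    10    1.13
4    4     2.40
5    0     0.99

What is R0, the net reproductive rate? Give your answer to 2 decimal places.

lx = nx/n0 = nx/200: 1, 0.45, 0.16, 0.05, 0.02, 0
lx·mx by age: 0, 0, 0.1952, 0.0565, 0.048, 0
R0 = Σ lx·mx = 0.2997 → 0.30

0.30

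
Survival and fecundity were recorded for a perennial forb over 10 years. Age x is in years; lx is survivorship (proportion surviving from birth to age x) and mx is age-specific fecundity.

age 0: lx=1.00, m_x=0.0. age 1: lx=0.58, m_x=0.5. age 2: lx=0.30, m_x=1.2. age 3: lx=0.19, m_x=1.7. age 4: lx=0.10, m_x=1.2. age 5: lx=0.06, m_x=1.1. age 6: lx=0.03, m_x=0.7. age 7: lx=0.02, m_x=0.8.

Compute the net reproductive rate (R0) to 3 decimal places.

1.196

lx·mx by age: 0, 0.29, 0.36, 0.323, 0.12, 0.066, 0.021, 0.016
R0 = Σ lx·mx = 1.196 → 1.196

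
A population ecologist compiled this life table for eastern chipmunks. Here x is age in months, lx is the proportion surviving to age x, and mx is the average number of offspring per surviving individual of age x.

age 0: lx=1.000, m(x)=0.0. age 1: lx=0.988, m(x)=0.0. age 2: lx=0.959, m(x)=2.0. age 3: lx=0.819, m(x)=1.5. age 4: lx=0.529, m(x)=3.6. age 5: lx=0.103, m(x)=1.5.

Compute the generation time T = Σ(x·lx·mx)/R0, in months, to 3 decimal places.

3.057

lx·mx: 0, 0, 1.918, 1.2285, 1.9044, 0.1545 → R0 = 5.2054
x·lx·mx: 0, 0, 3.836, 3.6855, 7.6176, 0.7725 → Σ = 15.9116
T = 15.9116 / 5.2054 = 3.056749… → 3.057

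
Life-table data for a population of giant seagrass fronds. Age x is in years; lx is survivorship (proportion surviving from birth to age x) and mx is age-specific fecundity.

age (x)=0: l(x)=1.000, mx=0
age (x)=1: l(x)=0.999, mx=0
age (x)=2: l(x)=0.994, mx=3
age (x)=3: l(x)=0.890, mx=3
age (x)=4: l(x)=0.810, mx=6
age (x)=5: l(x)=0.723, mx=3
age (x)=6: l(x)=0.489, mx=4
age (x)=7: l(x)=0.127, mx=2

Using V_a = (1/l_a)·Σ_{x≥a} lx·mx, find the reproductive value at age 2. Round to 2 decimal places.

lx·mx for x ≥ 2: 2.982, 2.67, 4.86, 2.169, 1.956, 0.254 → sum = 14.891
V_2 = 14.891 / l_2 = 14.891 / 0.994 = 14.980885… → 14.98

14.98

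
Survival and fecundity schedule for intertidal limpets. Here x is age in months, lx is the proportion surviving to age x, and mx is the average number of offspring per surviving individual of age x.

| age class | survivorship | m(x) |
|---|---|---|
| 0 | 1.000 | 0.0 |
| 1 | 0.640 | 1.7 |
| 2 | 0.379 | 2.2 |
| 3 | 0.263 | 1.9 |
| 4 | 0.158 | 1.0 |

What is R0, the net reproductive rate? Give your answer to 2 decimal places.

lx·mx by age: 0, 1.088, 0.8338, 0.4997, 0.158
R0 = Σ lx·mx = 2.5795 → 2.58

2.58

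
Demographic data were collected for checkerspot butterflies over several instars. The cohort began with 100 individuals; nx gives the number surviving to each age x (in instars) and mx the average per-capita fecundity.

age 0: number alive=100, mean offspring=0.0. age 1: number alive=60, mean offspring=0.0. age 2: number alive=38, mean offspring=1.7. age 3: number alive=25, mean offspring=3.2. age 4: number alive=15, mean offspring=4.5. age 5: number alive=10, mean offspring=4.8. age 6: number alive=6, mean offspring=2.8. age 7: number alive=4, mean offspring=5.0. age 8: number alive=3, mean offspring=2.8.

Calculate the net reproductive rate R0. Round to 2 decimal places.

lx = nx/n0 = nx/100: 1, 0.6, 0.38, 0.25, 0.15, 0.1, 0.06, 0.04, 0.03
lx·mx by age: 0, 0, 0.646, 0.8, 0.675, 0.48, 0.168, 0.2, 0.084
R0 = Σ lx·mx = 3.053 → 3.05

3.05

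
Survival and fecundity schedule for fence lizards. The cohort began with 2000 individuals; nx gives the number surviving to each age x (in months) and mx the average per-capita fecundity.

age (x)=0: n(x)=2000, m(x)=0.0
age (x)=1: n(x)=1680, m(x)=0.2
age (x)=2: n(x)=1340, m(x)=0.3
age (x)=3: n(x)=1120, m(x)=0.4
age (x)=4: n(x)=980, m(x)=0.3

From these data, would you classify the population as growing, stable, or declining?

declining

lx = nx/n0 = nx/2000: 1, 0.84, 0.67, 0.56, 0.49
R0 = Σ lx·mx = 0 + 0.168 + 0.201 + 0.224 + 0.147 = 0.74
R0 < 1, so the population is declining.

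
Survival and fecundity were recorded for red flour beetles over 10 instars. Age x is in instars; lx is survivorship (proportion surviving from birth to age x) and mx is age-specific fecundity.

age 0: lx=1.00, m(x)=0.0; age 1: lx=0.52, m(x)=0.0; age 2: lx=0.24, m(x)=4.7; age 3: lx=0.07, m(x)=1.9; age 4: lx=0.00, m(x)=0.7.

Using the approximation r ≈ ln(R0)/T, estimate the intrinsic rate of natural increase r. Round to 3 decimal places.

0.110

R0 = Σ lx·mx = 0 + 0 + 1.128 + 0.133 + 0 = 1.261
Σ x·lx·mx = 2.655; T = 2.655/1.261 = 2.10547…
r ≈ ln(R0)/T = ln(1.261)/2.10547… = 0.11014… → 0.110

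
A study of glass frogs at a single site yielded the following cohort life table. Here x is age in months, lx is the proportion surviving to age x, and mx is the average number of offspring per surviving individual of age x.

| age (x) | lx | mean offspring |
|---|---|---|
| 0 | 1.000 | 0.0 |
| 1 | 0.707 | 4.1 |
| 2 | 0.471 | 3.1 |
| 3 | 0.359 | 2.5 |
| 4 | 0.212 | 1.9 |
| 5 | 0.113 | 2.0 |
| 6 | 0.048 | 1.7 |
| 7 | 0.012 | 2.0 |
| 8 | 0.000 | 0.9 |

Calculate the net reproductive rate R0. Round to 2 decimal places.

5.99

lx·mx by age: 0, 2.8987, 1.4601, 0.8975, 0.4028, 0.226, 0.0816, 0.024, 0
R0 = Σ lx·mx = 5.9907 → 5.99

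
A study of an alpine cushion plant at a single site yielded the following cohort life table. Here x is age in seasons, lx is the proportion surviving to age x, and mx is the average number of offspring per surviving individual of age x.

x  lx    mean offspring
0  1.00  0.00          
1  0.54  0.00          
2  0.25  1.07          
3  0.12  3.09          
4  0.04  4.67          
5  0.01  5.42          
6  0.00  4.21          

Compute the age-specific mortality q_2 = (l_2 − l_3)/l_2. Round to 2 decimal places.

0.52

q_2 = (l_2 − l_3) / l_2 = (0.25 − 0.12) / 0.25
     = 0.13 / 0.25 = 0.52 → 0.52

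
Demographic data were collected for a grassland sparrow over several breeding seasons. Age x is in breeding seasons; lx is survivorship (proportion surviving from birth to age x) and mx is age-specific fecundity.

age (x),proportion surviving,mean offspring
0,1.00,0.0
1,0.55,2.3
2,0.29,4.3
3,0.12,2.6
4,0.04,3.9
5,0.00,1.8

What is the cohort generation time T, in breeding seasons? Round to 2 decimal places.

1.78

lx·mx: 0, 1.265, 1.247, 0.312, 0.156, 0 → R0 = 2.98
x·lx·mx: 0, 1.265, 2.494, 0.936, 0.624, 0 → Σ = 5.319
T = 5.319 / 2.98 = 1.784899… → 1.78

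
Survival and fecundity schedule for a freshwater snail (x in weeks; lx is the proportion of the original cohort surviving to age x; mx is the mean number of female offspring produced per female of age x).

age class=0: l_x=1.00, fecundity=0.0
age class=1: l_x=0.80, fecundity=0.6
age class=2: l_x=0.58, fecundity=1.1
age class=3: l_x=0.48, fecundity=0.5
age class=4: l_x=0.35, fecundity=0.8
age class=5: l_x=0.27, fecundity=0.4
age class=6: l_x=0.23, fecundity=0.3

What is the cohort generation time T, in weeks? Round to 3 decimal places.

lx·mx: 0, 0.48, 0.638, 0.24, 0.28, 0.108, 0.069 → R0 = 1.815
x·lx·mx: 0, 0.48, 1.276, 0.72, 1.12, 0.54, 0.414 → Σ = 4.55
T = 4.55 / 1.815 = 2.506887… → 2.507

2.507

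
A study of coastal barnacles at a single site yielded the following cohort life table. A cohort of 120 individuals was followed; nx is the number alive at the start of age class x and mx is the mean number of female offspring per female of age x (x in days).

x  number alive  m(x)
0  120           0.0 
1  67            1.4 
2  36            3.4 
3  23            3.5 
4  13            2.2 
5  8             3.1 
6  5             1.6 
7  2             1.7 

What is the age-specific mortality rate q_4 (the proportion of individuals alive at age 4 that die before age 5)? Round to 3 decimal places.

lx = nx/n0 = nx/120: 1, 0.55833…, 0.3, 0.19167…, 0.10833…, 0.06667…, 0.04167…, 0.01667…
q_4 = (l_4 − l_5) / l_4 = (0.108333… − 0.066667…) / 0.108333…
     = 0.041667… / 0.108333… = 0.384615… → 0.385

0.385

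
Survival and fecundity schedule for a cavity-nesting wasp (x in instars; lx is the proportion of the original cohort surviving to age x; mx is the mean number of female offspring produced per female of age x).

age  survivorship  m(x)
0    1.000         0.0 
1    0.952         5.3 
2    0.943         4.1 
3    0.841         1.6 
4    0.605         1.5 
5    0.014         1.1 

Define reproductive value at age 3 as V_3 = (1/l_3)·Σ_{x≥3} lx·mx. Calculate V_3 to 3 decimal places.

lx·mx for x ≥ 3: 1.3456, 0.9075, 0.0154 → sum = 2.2685
V_3 = 2.2685 / l_3 = 2.2685 / 0.841 = 2.697384… → 2.697

2.697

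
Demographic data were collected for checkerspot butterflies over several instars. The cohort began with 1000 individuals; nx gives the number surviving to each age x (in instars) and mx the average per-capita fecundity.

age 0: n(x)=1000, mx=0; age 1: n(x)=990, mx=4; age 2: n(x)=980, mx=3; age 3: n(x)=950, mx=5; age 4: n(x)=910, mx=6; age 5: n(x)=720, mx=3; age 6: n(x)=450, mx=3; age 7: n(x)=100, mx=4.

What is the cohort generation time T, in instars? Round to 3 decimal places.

3.217

lx = nx/n0 = nx/1000: 1, 0.99, 0.98, 0.95, 0.91, 0.72, 0.45, 0.1
lx·mx: 0, 3.96, 2.94, 4.75, 5.46, 2.16, 1.35, 0.4 → R0 = 21.02
x·lx·mx: 0, 3.96, 5.88, 14.25, 21.84, 10.8, 8.1, 2.8 → Σ = 67.63
T = 67.63 / 21.02 = 3.217412… → 3.217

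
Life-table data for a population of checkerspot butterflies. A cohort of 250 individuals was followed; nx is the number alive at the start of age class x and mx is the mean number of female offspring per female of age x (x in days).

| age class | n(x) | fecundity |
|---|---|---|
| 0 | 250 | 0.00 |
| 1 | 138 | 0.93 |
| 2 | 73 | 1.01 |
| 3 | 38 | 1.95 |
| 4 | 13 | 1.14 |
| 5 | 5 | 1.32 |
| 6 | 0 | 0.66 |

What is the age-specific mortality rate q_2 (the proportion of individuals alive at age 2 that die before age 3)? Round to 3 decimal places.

lx = nx/n0 = nx/250: 1, 0.552, 0.292, 0.152, 0.052, 0.02, 0
q_2 = (l_2 − l_3) / l_2 = (0.292 − 0.152) / 0.292
     = 0.14 / 0.292 = 0.479452… → 0.479

0.479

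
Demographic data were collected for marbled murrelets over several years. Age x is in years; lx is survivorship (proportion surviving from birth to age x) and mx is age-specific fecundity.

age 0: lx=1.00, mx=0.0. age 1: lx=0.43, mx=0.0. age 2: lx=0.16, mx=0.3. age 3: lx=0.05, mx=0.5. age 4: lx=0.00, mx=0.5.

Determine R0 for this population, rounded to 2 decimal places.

lx·mx by age: 0, 0, 0.048, 0.025, 0
R0 = Σ lx·mx = 0.073 → 0.07

0.07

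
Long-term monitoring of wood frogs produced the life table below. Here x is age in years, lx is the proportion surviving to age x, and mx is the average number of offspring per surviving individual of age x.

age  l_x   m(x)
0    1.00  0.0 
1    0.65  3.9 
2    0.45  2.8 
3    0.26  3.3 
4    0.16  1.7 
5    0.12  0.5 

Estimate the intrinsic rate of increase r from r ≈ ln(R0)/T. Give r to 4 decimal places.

R0 = Σ lx·mx = 0 + 2.535 + 1.26 + 0.858 + 0.272 + 0.06 = 4.985
Σ x·lx·mx = 9.017; T = 9.017/4.985 = 1.80883…
r ≈ ln(R0)/T = ln(4.985)/1.80883… = 0.888108… → 0.8881

0.8881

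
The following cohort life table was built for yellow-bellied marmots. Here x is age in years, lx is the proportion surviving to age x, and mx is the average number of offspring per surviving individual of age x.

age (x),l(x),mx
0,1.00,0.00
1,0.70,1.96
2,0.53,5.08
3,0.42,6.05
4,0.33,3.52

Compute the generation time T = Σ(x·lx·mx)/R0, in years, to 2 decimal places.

lx·mx: 0, 1.372, 2.6924, 2.541, 1.1616 → R0 = 7.767
x·lx·mx: 0, 1.372, 5.3848, 7.623, 4.6464 → Σ = 19.0262
T = 19.0262 / 7.767 = 2.44962… → 2.45

2.45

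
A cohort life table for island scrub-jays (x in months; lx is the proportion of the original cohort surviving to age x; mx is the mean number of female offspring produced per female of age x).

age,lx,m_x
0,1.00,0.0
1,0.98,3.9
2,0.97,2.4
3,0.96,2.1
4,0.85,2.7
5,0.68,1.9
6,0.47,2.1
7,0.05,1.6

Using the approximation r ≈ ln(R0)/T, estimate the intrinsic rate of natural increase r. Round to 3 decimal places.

R0 = Σ lx·mx = 0 + 3.822 + 2.328 + 2.016 + 2.295 + 1.292 + 0.987 + 0.08 = 12.82
Σ x·lx·mx = 36.648; T = 36.648/12.82 = 2.85866…
r ≈ ln(R0)/T = ln(12.82)/2.85866… = 0.89238… → 0.892

0.892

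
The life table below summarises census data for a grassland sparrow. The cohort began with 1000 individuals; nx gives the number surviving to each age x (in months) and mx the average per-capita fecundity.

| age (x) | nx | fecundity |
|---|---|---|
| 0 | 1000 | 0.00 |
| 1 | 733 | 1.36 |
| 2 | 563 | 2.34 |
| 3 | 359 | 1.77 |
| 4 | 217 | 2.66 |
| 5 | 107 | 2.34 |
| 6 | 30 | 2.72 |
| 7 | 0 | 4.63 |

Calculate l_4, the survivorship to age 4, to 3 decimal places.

0.217

l_4 = n_4/n_0 = 217/1000 = 0.217 → 0.217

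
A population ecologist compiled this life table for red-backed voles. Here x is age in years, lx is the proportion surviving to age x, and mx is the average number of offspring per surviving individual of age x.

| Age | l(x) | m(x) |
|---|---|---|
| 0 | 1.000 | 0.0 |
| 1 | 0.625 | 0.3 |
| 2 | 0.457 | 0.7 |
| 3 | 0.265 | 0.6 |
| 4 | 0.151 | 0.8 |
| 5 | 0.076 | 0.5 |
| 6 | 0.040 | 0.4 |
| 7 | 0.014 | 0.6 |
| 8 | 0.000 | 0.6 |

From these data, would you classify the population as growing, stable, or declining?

declining

R0 = Σ lx·mx = 0 + 0.1875 + 0.3199 + 0.159 + 0.1208 + 0.038 + 0.016 + 0.0084 + 0 = 0.8496
R0 < 1, so the population is declining.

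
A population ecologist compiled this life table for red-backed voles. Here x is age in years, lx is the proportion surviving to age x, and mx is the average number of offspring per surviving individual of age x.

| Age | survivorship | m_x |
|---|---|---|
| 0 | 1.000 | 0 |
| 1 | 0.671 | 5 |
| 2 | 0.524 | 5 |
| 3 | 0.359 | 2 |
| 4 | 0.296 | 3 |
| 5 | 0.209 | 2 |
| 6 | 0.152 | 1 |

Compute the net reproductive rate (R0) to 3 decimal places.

lx·mx by age: 0, 3.355, 2.62, 0.718, 0.888, 0.418, 0.152
R0 = Σ lx·mx = 8.151 → 8.151

8.151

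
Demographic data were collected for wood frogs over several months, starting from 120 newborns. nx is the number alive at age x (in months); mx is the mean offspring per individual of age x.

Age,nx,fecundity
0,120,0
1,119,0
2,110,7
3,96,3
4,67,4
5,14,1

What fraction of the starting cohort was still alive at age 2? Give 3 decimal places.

l_2 = n_2/n_0 = 110/120 = 0.916667… → 0.917

0.917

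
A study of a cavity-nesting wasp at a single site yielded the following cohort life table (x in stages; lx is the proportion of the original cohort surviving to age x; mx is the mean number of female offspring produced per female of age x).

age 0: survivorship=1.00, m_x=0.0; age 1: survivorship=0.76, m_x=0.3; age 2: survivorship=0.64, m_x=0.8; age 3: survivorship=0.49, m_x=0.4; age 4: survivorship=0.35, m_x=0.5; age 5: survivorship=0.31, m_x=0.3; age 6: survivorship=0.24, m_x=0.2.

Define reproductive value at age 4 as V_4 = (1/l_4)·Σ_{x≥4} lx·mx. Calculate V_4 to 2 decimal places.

0.90

lx·mx for x ≥ 4: 0.175, 0.093, 0.048 → sum = 0.316
V_4 = 0.316 / l_4 = 0.316 / 0.35 = 0.902857… → 0.90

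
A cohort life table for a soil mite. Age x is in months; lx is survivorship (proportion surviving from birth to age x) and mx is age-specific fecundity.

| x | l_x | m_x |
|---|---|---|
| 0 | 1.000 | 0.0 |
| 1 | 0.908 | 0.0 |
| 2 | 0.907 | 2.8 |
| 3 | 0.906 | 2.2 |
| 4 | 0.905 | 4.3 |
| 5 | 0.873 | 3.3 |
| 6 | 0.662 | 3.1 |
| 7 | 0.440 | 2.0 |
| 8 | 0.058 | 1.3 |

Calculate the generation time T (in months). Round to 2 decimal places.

4.20

lx·mx: 0, 0, 2.5396, 1.9932, 3.8915, 2.8809, 2.0522, 0.88, 0.0754 → R0 = 14.3128
x·lx·mx: 0, 0, 5.0792, 5.9796, 15.566, 14.4045, 12.3132, 6.16, 0.6032 → Σ = 60.1057
T = 60.1057 / 14.3128 = 4.199437… → 4.20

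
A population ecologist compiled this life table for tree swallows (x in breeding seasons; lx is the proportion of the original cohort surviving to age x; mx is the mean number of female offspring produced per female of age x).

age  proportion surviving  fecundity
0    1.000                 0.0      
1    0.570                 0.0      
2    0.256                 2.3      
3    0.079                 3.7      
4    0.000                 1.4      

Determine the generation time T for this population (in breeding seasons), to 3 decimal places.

lx·mx: 0, 0, 0.5888, 0.2923, 0 → R0 = 0.8811
x·lx·mx: 0, 0, 1.1776, 0.8769, 0 → Σ = 2.0545
T = 2.0545 / 0.8811 = 2.331744… → 2.332

2.332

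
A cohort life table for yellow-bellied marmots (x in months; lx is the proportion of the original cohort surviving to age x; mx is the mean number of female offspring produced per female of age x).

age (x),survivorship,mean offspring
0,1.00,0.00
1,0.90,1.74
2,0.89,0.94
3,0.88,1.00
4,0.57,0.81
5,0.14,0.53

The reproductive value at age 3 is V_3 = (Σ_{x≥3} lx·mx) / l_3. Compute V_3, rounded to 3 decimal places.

1.609

lx·mx for x ≥ 3: 0.88, 0.4617, 0.0742 → sum = 1.4159
V_3 = 1.4159 / l_3 = 1.4159 / 0.88 = 1.608977… → 1.609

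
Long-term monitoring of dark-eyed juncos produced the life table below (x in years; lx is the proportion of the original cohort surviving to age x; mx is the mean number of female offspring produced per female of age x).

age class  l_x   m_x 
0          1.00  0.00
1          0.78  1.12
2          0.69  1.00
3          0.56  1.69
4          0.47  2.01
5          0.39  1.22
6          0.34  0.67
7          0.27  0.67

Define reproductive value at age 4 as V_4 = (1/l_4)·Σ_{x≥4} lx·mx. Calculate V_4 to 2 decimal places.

3.89

lx·mx for x ≥ 4: 0.9447, 0.4758, 0.2278, 0.1809 → sum = 1.8292
V_4 = 1.8292 / l_4 = 1.8292 / 0.47 = 3.891915… → 3.89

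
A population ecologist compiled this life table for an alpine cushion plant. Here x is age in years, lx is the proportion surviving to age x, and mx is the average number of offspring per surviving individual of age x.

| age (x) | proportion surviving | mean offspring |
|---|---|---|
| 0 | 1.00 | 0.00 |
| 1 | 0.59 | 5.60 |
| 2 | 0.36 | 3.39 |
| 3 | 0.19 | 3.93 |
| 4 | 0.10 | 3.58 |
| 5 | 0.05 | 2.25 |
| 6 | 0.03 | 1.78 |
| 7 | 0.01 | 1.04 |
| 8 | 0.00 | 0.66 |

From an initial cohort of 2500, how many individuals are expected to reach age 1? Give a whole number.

Expected survivors = N0 · l_1 = 2500 × 0.59 = 1475 → 1475

1475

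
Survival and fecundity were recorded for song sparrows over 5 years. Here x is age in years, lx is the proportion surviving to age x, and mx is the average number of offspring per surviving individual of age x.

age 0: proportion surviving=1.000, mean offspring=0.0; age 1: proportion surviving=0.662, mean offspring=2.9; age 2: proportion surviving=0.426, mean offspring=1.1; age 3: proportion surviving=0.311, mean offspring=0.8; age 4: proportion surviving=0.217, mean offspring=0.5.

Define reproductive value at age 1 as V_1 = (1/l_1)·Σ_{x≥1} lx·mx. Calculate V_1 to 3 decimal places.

lx·mx for x ≥ 1: 1.9198, 0.4686, 0.2488, 0.1085 → sum = 2.7457
V_1 = 2.7457 / l_1 = 2.7457 / 0.662 = 4.147583… → 4.148

4.148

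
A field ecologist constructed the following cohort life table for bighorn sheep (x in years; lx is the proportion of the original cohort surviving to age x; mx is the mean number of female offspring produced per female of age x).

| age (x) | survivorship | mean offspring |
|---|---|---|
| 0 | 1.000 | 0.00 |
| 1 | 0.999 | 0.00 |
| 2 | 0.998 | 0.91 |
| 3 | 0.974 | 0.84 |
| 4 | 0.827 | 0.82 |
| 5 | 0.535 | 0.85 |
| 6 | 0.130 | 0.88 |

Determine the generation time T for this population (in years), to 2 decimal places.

3.34

lx·mx: 0, 0, 0.90818, 0.81816, 0.67814, 0.45475, 0.1144 → R0 = 2.97363
x·lx·mx: 0, 0, 1.81636, 2.45448, 2.71256, 2.27375, 0.6864 → Σ = 9.94355
T = 9.94355 / 2.97363 = 3.34391… → 3.34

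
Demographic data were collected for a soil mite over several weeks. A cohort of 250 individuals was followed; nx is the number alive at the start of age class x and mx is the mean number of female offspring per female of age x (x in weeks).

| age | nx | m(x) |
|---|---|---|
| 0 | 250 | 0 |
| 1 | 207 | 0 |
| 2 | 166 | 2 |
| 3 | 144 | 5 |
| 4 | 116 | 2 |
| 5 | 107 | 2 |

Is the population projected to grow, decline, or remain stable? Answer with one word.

lx = nx/n0 = nx/250: 1, 0.828, 0.664, 0.576, 0.464, 0.428
R0 = Σ lx·mx = 0 + 0 + 1.328 + 2.88 + 0.928 + 0.856 = 5.992
R0 > 1, so the population is growing.

growing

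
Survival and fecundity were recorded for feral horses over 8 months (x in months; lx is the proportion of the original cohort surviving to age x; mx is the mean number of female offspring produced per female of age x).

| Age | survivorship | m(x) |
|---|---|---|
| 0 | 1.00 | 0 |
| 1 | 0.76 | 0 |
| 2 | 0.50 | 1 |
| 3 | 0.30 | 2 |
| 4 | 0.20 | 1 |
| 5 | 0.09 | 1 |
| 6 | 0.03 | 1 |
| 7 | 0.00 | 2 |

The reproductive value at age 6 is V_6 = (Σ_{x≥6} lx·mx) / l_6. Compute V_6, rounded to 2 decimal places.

lx·mx for x ≥ 6: 0.03, 0 → sum = 0.03
V_6 = 0.03 / l_6 = 0.03 / 0.03 = 1 → 1.00

1.00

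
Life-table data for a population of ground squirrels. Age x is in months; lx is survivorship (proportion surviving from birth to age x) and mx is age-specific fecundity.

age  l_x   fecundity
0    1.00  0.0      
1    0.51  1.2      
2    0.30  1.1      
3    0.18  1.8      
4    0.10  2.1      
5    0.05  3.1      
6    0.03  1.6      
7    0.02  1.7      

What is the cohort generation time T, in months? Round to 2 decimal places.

2.56

lx·mx: 0, 0.612, 0.33, 0.324, 0.21, 0.155, 0.048, 0.034 → R0 = 1.713
x·lx·mx: 0, 0.612, 0.66, 0.972, 0.84, 0.775, 0.288, 0.238 → Σ = 4.385
T = 4.385 / 1.713 = 2.559837… → 2.56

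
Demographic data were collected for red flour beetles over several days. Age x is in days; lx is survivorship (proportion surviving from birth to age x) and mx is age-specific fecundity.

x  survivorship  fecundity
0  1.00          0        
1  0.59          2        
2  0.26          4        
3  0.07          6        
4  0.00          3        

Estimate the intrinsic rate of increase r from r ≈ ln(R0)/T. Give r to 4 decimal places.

0.5670

R0 = Σ lx·mx = 0 + 1.18 + 1.04 + 0.42 + 0 = 2.64
Σ x·lx·mx = 4.52; T = 4.52/2.64 = 1.71212…
r ≈ ln(R0)/T = ln(2.64)/1.71212… = 0.567004… → 0.5670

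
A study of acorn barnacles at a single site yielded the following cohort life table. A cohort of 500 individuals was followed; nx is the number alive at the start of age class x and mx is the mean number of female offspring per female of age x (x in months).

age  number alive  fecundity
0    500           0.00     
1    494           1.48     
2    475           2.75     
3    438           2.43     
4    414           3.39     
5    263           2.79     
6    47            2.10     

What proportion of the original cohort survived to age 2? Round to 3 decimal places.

l_2 = n_2/n_0 = 475/500 = 0.95 → 0.950

0.950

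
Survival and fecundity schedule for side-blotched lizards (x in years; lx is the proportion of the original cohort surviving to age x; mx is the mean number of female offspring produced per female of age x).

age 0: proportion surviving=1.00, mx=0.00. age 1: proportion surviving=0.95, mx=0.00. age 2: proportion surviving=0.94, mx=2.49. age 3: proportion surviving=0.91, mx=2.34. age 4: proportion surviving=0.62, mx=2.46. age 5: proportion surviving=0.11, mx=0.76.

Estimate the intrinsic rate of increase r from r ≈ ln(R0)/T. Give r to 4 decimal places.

R0 = Σ lx·mx = 0 + 0 + 2.3406 + 2.1294 + 1.5252 + 0.0836 = 6.0788
Σ x·lx·mx = 17.5882; T = 17.5882/6.0788 = 2.89337…
r ≈ ln(R0)/T = ln(6.0788)/2.89337… = 0.623774… → 0.6238

0.6238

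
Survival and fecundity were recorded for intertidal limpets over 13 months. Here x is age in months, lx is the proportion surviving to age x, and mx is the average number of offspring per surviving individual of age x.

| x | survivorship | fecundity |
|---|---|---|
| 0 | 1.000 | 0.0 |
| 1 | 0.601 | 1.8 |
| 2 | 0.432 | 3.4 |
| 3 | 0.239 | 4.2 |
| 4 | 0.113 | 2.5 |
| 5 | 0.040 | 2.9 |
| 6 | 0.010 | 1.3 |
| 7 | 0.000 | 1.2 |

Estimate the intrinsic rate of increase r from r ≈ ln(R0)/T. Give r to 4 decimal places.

R0 = Σ lx·mx = 0 + 1.0818 + 1.4688 + 1.0038 + 0.2825 + 0.116 + 0.013 + 0 = 3.9659
Σ x·lx·mx = 8.8188; T = 8.8188/3.9659 = 2.22366…
r ≈ ln(R0)/T = ln(3.9659)/2.22366… = 0.61958… → 0.6196

0.6196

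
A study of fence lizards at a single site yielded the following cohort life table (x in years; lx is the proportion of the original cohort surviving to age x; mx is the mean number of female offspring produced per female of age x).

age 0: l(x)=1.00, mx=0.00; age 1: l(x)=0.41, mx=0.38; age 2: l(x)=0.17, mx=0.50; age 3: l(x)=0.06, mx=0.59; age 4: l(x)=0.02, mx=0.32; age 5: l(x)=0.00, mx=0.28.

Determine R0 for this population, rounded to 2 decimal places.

0.28

lx·mx by age: 0, 0.1558, 0.085, 0.0354, 0.0064, 0
R0 = Σ lx·mx = 0.2826 → 0.28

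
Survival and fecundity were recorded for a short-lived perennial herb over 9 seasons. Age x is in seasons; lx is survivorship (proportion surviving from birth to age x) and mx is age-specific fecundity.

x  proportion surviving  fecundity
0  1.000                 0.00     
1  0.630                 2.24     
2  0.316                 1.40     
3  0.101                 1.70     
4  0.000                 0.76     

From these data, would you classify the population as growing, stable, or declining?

R0 = Σ lx·mx = 0 + 1.4112 + 0.4424 + 0.1717 + 0 = 2.0253
R0 > 1, so the population is growing.

growing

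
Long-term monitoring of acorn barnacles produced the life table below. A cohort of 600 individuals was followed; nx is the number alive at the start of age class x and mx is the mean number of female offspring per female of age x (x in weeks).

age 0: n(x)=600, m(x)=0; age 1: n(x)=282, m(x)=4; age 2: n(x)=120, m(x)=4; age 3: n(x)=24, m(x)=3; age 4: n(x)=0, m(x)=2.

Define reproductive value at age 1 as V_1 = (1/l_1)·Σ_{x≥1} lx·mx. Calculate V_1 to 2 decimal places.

5.96

lx = nx/n0 = nx/600: 1, 0.47, 0.2, 0.04, 0
lx·mx for x ≥ 1: 1.88, 0.8, 0.12, 0 → sum = 2.8
V_1 = 2.8 / l_1 = 2.8 / 0.47 = 5.957447… → 5.96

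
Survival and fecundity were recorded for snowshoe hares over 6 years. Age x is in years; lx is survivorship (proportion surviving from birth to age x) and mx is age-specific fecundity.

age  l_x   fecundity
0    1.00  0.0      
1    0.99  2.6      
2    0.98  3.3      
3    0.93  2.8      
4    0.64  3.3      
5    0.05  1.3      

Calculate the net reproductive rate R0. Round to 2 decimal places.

lx·mx by age: 0, 2.574, 3.234, 2.604, 2.112, 0.065
R0 = Σ lx·mx = 10.589 → 10.59

10.59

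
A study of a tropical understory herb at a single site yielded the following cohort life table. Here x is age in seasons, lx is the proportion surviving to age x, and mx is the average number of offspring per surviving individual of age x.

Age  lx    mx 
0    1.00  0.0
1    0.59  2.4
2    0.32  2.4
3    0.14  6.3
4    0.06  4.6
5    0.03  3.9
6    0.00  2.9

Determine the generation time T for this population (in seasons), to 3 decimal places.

2.107

lx·mx: 0, 1.416, 0.768, 0.882, 0.276, 0.117, 0 → R0 = 3.459
x·lx·mx: 0, 1.416, 1.536, 2.646, 1.104, 0.585, 0 → Σ = 7.287
T = 7.287 / 3.459 = 2.106678… → 2.107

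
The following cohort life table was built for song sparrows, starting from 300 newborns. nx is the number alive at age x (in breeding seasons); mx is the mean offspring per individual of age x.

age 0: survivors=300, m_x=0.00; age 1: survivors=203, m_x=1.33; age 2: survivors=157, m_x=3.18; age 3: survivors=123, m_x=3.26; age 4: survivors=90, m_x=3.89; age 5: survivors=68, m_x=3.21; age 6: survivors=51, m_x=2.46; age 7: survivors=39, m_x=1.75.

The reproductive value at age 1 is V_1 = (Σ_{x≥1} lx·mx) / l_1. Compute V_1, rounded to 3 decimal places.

9.519

lx = nx/n0 = nx/300: 1, 0.67667…, 0.52333…, 0.41, 0.3, 0.22667…, 0.17, 0.13
lx·mx for x ≥ 1: 0.899967…, 1.6642…, 1.3366, 1.167, 0.7276…, 0.4182, 0.2275 → sum = 6.441067…
V_1 = 6.441067… / l_1 = 6.441067… / 0.676667… = 9.518818… → 9.519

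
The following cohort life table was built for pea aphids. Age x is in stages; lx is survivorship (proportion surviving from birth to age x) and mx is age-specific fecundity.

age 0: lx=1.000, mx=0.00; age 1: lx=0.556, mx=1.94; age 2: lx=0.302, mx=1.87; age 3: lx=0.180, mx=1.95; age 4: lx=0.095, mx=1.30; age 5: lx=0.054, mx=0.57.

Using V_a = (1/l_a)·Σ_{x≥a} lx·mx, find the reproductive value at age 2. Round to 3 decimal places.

3.543

lx·mx for x ≥ 2: 0.56474, 0.351, 0.1235, 0.03078 → sum = 1.07002
V_2 = 1.07002 / l_2 = 1.07002 / 0.302 = 3.543113… → 3.543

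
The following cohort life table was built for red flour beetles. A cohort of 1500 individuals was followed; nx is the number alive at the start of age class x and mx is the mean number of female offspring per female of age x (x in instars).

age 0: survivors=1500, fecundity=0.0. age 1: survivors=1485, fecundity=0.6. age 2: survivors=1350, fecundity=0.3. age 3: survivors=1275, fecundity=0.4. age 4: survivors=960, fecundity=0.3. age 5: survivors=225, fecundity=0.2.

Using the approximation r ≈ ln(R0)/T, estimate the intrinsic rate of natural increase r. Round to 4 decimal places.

0.1647

lx = nx/n0 = nx/1500: 1, 0.99, 0.9, 0.85, 0.64, 0.15
R0 = Σ lx·mx = 0 + 0.594 + 0.27 + 0.34 + 0.192 + 0.03 = 1.426
Σ x·lx·mx = 3.072; T = 3.072/1.426 = 2.15428…
r ≈ ln(R0)/T = ln(1.426)/2.15428… = 0.16473… → 0.1647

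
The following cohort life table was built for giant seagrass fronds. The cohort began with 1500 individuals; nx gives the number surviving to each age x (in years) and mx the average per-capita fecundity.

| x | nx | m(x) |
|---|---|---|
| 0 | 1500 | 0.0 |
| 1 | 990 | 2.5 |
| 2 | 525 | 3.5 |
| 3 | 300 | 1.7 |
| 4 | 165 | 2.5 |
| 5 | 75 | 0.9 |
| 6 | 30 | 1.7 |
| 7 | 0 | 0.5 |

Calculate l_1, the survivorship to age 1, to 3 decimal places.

0.660

l_1 = n_1/n_0 = 990/1500 = 0.66 → 0.660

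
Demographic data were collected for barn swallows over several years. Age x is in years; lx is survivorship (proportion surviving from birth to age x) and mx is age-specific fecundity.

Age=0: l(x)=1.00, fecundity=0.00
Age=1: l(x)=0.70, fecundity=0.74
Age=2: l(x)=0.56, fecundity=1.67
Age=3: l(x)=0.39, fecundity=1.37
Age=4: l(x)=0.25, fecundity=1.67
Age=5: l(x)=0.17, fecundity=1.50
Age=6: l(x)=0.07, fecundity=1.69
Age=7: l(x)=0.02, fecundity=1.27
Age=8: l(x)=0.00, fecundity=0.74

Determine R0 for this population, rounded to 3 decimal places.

2.804

lx·mx by age: 0, 0.518, 0.9352, 0.5343, 0.4175, 0.255, 0.1183, 0.0254, 0
R0 = Σ lx·mx = 2.8037 → 2.804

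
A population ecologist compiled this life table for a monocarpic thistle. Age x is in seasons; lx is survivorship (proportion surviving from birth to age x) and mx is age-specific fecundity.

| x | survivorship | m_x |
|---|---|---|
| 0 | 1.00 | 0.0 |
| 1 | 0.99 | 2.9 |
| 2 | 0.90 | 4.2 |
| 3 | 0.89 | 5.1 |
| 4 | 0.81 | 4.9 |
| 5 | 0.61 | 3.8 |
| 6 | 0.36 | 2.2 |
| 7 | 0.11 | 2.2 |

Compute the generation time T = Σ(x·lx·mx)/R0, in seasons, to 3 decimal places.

3.131

lx·mx: 0, 2.871, 3.78, 4.539, 3.969, 2.318, 0.792, 0.242 → R0 = 18.511
x·lx·mx: 0, 2.871, 7.56, 13.617, 15.876, 11.59, 4.752, 1.694 → Σ = 57.96
T = 57.96 / 18.511 = 3.131111… → 3.131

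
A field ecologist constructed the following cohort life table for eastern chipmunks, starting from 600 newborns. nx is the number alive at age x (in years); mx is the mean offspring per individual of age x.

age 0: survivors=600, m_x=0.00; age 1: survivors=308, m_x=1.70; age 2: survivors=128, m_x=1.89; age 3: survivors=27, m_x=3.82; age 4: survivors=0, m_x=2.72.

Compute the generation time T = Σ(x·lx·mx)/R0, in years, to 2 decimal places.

lx = nx/n0 = nx/600: 1, 0.51333…, 0.21333…, 0.045, 0
lx·mx: 0, 0.872667…, 0.4032…, 0.1719, 0 → R0 = 1.447767…
x·lx·mx: 0, 0.872667…, 0.8064…, 0.5157, 0 → Σ = 2.194767…
T = 2.194767… / 1.447767… = 1.515967… → 1.52

1.52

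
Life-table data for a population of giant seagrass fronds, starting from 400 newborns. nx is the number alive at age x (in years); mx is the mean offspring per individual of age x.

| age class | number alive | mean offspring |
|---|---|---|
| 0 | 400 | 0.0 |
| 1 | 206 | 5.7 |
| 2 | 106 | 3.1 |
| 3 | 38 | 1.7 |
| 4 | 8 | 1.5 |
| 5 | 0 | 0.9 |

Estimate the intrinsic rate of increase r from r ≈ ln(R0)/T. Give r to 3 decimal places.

1.046

lx = nx/n0 = nx/400: 1, 0.515, 0.265, 0.095, 0.02, 0
R0 = Σ lx·mx = 0 + 2.9355 + 0.8215 + 0.1615 + 0.03 + 0 = 3.9485
Σ x·lx·mx = 5.183; T = 5.183/3.9485 = 1.31265…
r ≈ ln(R0)/T = ln(3.9485)/1.31265… = 1.04623… → 1.046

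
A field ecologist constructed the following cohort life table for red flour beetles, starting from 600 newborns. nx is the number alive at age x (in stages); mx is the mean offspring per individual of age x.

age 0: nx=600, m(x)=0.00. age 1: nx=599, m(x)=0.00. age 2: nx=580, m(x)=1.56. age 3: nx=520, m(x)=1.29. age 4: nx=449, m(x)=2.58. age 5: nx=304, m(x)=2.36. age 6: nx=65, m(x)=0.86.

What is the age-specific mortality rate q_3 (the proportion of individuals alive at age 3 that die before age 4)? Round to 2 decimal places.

0.14

lx = nx/n0 = nx/600: 1, 0.99833…, 0.96667…, 0.86667…, 0.74833…, 0.50667…, 0.10833…
q_3 = (l_3 − l_4) / l_3 = (0.866667… − 0.748333…) / 0.866667…
     = 0.118333… / 0.866667… = 0.136538… → 0.14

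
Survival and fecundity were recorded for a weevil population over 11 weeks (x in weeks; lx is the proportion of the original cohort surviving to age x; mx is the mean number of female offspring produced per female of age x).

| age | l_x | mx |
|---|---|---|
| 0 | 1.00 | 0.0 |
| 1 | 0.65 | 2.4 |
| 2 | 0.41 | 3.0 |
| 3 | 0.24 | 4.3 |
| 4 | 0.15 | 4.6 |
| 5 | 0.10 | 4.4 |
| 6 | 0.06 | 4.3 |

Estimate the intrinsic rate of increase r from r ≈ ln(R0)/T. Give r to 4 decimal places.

0.6312

R0 = Σ lx·mx = 0 + 1.56 + 1.23 + 1.032 + 0.69 + 0.44 + 0.258 = 5.21
Σ x·lx·mx = 13.624; T = 13.624/5.21 = 2.61497…
r ≈ ln(R0)/T = ln(5.21)/2.61497… = 0.631204… → 0.6312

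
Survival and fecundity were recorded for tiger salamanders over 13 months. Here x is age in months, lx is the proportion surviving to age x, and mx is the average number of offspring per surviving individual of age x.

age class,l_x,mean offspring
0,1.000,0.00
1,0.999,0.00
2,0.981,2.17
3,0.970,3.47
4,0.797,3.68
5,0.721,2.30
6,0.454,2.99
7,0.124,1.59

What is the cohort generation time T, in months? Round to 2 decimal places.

3.77

lx·mx: 0, 0, 2.12877, 3.3659, 2.93296, 1.6583, 1.35746, 0.19716 → R0 = 11.64055
x·lx·mx: 0, 0, 4.25754, 10.0977, 11.73184, 8.2915, 8.14476, 1.38012 → Σ = 43.90346
T = 43.90346 / 11.64055 = 3.771597… → 3.77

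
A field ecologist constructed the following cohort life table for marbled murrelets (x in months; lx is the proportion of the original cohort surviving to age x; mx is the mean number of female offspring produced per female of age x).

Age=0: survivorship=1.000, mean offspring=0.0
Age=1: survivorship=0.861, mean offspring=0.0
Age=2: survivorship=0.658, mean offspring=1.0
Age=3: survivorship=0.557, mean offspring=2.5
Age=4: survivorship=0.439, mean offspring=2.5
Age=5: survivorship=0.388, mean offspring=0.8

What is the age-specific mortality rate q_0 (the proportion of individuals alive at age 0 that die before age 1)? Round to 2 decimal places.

0.14

q_0 = (l_0 − l_1) / l_0 = (1 − 0.861) / 1
     = 0.139 / 1 = 0.139 → 0.14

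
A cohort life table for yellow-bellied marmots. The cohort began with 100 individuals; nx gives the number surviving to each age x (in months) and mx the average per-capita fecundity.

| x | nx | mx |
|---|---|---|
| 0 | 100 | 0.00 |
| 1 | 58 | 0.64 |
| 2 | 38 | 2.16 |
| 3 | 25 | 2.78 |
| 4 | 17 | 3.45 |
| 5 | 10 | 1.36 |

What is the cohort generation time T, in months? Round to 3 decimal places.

2.730

lx = nx/n0 = nx/100: 1, 0.58, 0.38, 0.25, 0.17, 0.1
lx·mx: 0, 0.3712, 0.8208, 0.695, 0.5865, 0.136 → R0 = 2.6095
x·lx·mx: 0, 0.3712, 1.6416, 2.085, 2.346, 0.68 → Σ = 7.1238
T = 7.1238 / 2.6095 = 2.729948… → 2.730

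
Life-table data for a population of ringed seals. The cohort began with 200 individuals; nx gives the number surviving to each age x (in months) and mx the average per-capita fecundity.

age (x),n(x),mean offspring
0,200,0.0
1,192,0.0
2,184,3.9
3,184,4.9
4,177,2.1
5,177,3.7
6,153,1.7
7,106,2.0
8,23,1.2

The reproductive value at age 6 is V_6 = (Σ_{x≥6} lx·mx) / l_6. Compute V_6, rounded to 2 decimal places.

3.27

lx = nx/n0 = nx/200: 1, 0.96, 0.92, 0.92, 0.885, 0.885, 0.765, 0.53, 0.115
lx·mx for x ≥ 6: 1.3005, 1.06, 0.138 → sum = 2.4985
V_6 = 2.4985 / l_6 = 2.4985 / 0.765 = 3.266013… → 3.27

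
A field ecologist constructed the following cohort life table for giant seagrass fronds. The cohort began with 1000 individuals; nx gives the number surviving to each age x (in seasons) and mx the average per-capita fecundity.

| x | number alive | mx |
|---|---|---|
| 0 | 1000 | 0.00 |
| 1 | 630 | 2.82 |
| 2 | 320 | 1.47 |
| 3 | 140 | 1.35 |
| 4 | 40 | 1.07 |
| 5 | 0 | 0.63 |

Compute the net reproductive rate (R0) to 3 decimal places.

2.479

lx = nx/n0 = nx/1000: 1, 0.63, 0.32, 0.14, 0.04, 0
lx·mx by age: 0, 1.7766, 0.4704, 0.189, 0.0428, 0
R0 = Σ lx·mx = 2.4788 → 2.479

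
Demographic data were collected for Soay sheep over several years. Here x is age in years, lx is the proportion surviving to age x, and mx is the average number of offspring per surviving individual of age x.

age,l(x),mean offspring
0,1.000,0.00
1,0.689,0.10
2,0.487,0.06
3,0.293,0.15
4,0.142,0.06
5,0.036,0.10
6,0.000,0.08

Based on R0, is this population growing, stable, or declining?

R0 = Σ lx·mx = 0 + 0.0689 + 0.02922 + 0.04395 + 0.00852 + 0.0036 + 0 = 0.15419
R0 < 1, so the population is declining.

declining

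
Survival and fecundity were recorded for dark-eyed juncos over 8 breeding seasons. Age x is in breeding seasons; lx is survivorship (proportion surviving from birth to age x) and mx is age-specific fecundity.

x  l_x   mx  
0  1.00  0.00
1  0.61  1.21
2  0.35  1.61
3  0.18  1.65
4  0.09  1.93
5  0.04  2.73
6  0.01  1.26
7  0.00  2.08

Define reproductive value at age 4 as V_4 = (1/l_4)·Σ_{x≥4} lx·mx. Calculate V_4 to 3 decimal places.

lx·mx for x ≥ 4: 0.1737, 0.1092, 0.0126, 0 → sum = 0.2955
V_4 = 0.2955 / l_4 = 0.2955 / 0.09 = 3.283333… → 3.283

3.283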